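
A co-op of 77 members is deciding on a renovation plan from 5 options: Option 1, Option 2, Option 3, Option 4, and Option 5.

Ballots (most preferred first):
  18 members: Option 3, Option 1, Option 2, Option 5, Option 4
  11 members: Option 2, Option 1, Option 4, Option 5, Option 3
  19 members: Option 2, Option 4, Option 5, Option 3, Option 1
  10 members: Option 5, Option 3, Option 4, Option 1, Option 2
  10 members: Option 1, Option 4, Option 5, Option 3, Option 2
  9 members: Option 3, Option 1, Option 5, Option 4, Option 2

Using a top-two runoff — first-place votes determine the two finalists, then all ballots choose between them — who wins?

Option 3

Round 1 first-place votes: Option 1 10, Option 2 30, Option 3 27, Option 4 0, Option 5 10. Option 2 and Option 3 advance.
Runoff: Option 2 is ranked above Option 3 on 30 ballots, Option 3 above Option 2 on 47.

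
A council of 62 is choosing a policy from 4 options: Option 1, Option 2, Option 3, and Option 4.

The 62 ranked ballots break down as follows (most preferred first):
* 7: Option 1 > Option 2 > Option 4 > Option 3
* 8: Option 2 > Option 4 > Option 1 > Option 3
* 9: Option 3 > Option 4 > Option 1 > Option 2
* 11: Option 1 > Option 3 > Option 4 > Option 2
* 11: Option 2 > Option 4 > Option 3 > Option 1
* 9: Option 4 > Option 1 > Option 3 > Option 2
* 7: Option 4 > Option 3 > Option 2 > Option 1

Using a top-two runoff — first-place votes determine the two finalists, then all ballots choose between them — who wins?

Option 1

Round 1 first-place votes: Option 1 18, Option 2 19, Option 3 9, Option 4 16. Option 2 and Option 1 advance.
Runoff: Option 2 is ranked above Option 1 on 26 ballots, Option 1 above Option 2 on 36.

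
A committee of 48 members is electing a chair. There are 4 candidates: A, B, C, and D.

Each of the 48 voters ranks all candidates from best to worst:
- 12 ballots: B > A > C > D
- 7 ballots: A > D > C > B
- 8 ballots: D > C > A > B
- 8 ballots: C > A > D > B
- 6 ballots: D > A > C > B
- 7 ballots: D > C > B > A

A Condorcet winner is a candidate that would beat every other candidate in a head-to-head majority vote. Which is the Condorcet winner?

A vs B: 29–19
A vs C: 25–23
A vs D: 27–21
A beats every other candidate.

A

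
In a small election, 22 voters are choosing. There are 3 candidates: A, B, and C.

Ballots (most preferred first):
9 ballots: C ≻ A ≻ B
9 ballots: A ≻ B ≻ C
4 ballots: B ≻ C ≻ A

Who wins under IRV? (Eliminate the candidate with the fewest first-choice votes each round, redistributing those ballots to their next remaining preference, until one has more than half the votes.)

Round 1: A 9, B 4, C 9. B eliminated.
Round 2: A 9, C 13. C has a majority (≥12).

C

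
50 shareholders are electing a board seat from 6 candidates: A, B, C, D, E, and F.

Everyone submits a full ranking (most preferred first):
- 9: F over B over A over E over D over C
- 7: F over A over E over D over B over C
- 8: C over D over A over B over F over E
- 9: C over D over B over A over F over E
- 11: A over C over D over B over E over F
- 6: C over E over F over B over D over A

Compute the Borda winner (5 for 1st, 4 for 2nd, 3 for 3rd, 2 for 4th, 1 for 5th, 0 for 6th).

A: 9×3 + 7×4 + 8×3 + 9×2 + 11×5 + 6×0 = 152
B: 9×4 + 7×1 + 8×2 + 9×3 + 11×2 + 6×2 = 120
C: 9×0 + 7×0 + 8×5 + 9×5 + 11×4 + 6×5 = 159
D: 9×1 + 7×2 + 8×4 + 9×4 + 11×3 + 6×1 = 130
E: 9×2 + 7×3 + 8×0 + 9×0 + 11×1 + 6×4 = 74
F: 9×5 + 7×5 + 8×1 + 9×1 + 11×0 + 6×3 = 115

C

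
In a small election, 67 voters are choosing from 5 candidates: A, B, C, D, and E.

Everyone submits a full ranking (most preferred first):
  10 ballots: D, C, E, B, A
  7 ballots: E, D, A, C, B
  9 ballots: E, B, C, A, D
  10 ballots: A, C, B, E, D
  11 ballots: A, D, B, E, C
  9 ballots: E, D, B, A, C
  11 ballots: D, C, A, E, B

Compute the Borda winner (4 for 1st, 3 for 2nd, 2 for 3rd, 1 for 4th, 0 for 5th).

A: 10×0 + 7×2 + 9×1 + 10×4 + 11×4 + 9×1 + 11×2 = 138
B: 10×1 + 7×0 + 9×3 + 10×2 + 11×2 + 9×2 + 11×0 = 97
C: 10×3 + 7×1 + 9×2 + 10×3 + 11×0 + 9×0 + 11×3 = 118
D: 10×4 + 7×3 + 9×0 + 10×0 + 11×3 + 9×3 + 11×4 = 165
E: 10×2 + 7×4 + 9×4 + 10×1 + 11×1 + 9×4 + 11×1 = 152

D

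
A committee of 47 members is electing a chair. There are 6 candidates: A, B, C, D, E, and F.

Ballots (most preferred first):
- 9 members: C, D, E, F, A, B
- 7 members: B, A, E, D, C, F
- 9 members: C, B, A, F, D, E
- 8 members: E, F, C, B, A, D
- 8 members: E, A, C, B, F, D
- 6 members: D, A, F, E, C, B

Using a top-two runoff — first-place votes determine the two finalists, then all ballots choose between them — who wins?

E

Round 1 first-place votes: A 0, B 7, C 18, D 6, E 16, F 0. C and E advance.
Runoff: C is ranked above E on 18 ballots, E above C on 29.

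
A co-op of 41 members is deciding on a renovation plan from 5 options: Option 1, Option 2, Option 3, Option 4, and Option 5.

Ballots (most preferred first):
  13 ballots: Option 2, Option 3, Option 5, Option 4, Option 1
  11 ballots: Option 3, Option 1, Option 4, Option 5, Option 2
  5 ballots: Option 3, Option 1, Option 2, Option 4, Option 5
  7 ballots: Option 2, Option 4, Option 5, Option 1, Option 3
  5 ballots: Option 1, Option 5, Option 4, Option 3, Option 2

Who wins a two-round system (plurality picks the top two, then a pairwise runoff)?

Option 3

Round 1 first-place votes: Option 1 5, Option 2 20, Option 3 16, Option 4 0, Option 5 0. Option 2 and Option 3 advance.
Runoff: Option 2 is ranked above Option 3 on 20 ballots, Option 3 above Option 2 on 21.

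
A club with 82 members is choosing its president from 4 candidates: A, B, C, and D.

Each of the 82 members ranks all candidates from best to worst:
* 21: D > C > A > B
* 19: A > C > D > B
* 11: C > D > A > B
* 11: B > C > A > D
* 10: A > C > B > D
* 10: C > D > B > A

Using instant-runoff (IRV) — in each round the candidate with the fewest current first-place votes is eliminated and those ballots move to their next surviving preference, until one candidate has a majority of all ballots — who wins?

Round 1: A 29, B 11, C 21, D 21. B eliminated.
Round 2: A 29, C 32, D 21. D eliminated.
Round 3: A 29, C 53. C has a majority (≥42).

C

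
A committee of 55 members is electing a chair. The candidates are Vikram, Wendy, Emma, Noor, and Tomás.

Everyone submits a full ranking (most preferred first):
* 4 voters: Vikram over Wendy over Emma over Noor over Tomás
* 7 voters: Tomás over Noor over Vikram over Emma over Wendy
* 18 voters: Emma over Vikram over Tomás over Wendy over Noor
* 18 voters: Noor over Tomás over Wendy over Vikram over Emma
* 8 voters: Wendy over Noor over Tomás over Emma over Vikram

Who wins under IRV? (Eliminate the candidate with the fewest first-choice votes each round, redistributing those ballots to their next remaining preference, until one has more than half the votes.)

Noor

Round 1: Vikram 4, Wendy 8, Emma 18, Noor 18, Tomás 7. Vikram eliminated.
Round 2: Wendy 12, Emma 18, Noor 18, Tomás 7. Tomás eliminated.
Round 3: Wendy 12, Emma 18, Noor 25. Wendy eliminated.
Round 4: Emma 22, Noor 33. Noor has a majority (≥28).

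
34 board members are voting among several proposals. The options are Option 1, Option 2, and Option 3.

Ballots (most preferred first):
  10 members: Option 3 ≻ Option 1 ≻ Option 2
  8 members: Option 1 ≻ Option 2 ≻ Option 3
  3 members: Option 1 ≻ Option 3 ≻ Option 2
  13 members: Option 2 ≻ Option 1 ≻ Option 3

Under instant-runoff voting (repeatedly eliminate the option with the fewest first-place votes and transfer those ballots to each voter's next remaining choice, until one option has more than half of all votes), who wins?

Option 1

Round 1: Option 1 11, Option 2 13, Option 3 10. Option 3 eliminated.
Round 2: Option 1 21, Option 2 13. Option 1 has a majority (≥18).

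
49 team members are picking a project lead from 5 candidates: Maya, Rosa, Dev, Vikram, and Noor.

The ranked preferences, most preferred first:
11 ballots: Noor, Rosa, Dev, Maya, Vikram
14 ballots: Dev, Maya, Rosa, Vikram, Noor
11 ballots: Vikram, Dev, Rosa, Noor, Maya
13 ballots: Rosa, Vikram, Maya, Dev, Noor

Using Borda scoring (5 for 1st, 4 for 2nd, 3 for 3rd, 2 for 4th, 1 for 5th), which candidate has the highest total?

Maya: 11×2 + 14×4 + 11×1 + 13×3 = 128
Rosa: 11×4 + 14×3 + 11×3 + 13×5 = 184
Dev: 11×3 + 14×5 + 11×4 + 13×2 = 173
Vikram: 11×1 + 14×2 + 11×5 + 13×4 = 146
Noor: 11×5 + 14×1 + 11×2 + 13×1 = 104

Rosa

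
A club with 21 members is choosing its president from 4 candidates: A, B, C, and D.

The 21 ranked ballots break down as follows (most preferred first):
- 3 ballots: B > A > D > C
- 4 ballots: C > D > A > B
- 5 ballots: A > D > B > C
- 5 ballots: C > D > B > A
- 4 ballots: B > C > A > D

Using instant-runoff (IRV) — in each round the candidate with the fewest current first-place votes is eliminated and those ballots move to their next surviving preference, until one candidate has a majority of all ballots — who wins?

B

Round 1: A 5, B 7, C 9, D 0. D eliminated.
Round 2: A 5, B 7, C 9. A eliminated.
Round 3: B 12, C 9. B has a majority (≥11).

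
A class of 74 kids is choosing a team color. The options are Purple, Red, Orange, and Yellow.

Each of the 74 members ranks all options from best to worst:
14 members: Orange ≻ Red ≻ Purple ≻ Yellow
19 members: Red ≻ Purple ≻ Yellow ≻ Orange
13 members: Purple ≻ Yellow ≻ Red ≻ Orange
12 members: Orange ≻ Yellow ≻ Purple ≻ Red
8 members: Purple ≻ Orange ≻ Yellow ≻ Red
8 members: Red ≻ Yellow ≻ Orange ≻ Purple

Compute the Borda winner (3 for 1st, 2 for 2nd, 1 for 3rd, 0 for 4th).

Purple: 14×1 + 19×2 + 13×3 + 12×1 + 8×3 + 8×0 = 127
Red: 14×2 + 19×3 + 13×1 + 12×0 + 8×0 + 8×3 = 122
Orange: 14×3 + 19×0 + 13×0 + 12×3 + 8×2 + 8×1 = 102
Yellow: 14×0 + 19×1 + 13×2 + 12×2 + 8×1 + 8×2 = 93

Purple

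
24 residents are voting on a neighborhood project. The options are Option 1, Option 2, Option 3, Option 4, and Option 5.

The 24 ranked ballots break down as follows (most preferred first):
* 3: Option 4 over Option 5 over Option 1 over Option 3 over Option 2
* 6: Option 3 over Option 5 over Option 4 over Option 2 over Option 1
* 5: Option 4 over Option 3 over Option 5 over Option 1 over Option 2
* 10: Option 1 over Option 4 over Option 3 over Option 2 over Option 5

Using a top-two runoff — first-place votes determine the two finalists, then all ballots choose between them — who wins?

Option 4

Round 1 first-place votes: Option 1 10, Option 2 0, Option 3 6, Option 4 8, Option 5 0. Option 1 and Option 4 advance.
Runoff: Option 1 is ranked above Option 4 on 10 ballots, Option 4 above Option 1 on 14.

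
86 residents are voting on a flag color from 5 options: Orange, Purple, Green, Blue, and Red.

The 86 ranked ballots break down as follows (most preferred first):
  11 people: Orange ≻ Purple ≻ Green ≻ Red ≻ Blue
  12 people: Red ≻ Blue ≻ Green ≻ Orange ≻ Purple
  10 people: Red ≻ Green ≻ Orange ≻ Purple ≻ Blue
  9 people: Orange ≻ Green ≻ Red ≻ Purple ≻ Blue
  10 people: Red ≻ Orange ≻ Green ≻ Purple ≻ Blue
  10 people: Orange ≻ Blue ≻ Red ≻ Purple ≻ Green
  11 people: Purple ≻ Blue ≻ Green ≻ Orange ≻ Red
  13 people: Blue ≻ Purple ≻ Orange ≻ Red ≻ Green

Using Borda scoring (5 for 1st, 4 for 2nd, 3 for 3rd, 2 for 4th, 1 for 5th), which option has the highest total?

Orange: 11×5 + 12×2 + 10×3 + 9×5 + 10×4 + 10×5 + 11×2 + 13×3 = 305
Purple: 11×4 + 12×1 + 10×2 + 9×2 + 10×2 + 10×2 + 11×5 + 13×4 = 241
Green: 11×3 + 12×3 + 10×4 + 9×4 + 10×3 + 10×1 + 11×3 + 13×1 = 231
Blue: 11×1 + 12×4 + 10×1 + 9×1 + 10×1 + 10×4 + 11×4 + 13×5 = 237
Red: 11×2 + 12×5 + 10×5 + 9×3 + 10×5 + 10×3 + 11×1 + 13×2 = 276

Orange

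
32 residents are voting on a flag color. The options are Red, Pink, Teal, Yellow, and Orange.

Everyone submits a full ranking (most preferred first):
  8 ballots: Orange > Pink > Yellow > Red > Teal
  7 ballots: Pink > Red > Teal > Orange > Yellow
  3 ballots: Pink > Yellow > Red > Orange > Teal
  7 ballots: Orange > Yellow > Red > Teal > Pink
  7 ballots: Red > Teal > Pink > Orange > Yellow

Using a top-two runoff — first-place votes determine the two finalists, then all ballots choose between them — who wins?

Round 1 first-place votes: Red 7, Pink 10, Teal 0, Yellow 0, Orange 15. Orange and Pink advance.
Runoff: Orange is ranked above Pink on 15 ballots, Pink above Orange on 17.

Pink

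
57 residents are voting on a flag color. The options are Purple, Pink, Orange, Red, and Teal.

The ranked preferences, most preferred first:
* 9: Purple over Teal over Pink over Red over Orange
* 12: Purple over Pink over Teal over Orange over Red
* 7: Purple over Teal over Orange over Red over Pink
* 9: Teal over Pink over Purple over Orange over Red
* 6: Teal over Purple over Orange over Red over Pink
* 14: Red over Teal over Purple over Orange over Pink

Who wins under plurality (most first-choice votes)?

First-place votes: Purple 28, Pink 0, Orange 0, Red 14, Teal 15.

Purple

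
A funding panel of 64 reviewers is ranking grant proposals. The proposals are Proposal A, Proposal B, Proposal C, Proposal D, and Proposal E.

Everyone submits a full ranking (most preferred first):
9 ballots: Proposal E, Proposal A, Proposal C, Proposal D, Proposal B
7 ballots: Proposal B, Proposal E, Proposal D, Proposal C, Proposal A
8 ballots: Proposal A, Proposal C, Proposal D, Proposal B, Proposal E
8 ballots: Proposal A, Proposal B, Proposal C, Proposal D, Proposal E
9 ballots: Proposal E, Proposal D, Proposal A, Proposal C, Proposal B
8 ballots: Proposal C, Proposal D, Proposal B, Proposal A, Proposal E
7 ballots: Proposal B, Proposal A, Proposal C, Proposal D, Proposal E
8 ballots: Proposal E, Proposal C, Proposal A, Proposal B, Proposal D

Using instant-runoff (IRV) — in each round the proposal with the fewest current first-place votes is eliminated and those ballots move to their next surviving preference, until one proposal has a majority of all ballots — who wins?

Round 1: Proposal A 16, Proposal B 14, Proposal C 8, Proposal D 0, Proposal E 26. Proposal D eliminated.
Round 2: Proposal A 16, Proposal B 14, Proposal C 8, Proposal E 26. Proposal C eliminated.
Round 3: Proposal A 16, Proposal B 22, Proposal E 26. Proposal A eliminated.
Round 4: Proposal B 38, Proposal E 26. Proposal B has a majority (≥33).

Proposal B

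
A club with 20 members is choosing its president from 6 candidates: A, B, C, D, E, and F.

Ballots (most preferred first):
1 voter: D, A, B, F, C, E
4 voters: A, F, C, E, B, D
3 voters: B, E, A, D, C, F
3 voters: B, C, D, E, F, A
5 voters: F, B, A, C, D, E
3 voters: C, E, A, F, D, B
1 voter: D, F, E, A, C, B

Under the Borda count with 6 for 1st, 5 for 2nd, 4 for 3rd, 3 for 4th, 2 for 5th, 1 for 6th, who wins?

A: 1×5 + 4×6 + 3×4 + 3×1 + 5×4 + 3×4 + 1×3 = 79
B: 1×4 + 4×2 + 3×6 + 3×6 + 5×5 + 3×1 + 1×1 = 77
C: 1×2 + 4×4 + 3×2 + 3×5 + 5×3 + 3×6 + 1×2 = 74
D: 1×6 + 4×1 + 3×3 + 3×4 + 5×2 + 3×2 + 1×6 = 53
E: 1×1 + 4×3 + 3×5 + 3×3 + 5×1 + 3×5 + 1×4 = 61
F: 1×3 + 4×5 + 3×1 + 3×2 + 5×6 + 3×3 + 1×5 = 76

A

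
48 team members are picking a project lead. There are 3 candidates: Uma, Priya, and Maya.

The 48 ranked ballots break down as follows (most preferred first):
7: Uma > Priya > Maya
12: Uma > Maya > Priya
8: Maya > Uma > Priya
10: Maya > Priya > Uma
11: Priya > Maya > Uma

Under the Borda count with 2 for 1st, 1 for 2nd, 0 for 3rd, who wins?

Maya

Uma: 7×2 + 12×2 + 8×1 + 10×0 + 11×0 = 46
Priya: 7×1 + 12×0 + 8×0 + 10×1 + 11×2 = 39
Maya: 7×0 + 12×1 + 8×2 + 10×2 + 11×1 = 59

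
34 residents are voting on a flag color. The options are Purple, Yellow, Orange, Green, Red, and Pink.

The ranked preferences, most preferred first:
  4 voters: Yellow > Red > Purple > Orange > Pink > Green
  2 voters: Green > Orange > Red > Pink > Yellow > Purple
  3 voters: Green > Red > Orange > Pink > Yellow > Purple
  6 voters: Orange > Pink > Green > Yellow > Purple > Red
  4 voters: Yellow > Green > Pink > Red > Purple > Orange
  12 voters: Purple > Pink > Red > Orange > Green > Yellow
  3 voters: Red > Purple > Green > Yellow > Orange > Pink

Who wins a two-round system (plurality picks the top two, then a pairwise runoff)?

Yellow

Round 1 first-place votes: Purple 12, Yellow 8, Orange 6, Green 5, Red 3, Pink 0. Purple and Yellow advance.
Runoff: Purple is ranked above Yellow on 15 ballots, Yellow above Purple on 19.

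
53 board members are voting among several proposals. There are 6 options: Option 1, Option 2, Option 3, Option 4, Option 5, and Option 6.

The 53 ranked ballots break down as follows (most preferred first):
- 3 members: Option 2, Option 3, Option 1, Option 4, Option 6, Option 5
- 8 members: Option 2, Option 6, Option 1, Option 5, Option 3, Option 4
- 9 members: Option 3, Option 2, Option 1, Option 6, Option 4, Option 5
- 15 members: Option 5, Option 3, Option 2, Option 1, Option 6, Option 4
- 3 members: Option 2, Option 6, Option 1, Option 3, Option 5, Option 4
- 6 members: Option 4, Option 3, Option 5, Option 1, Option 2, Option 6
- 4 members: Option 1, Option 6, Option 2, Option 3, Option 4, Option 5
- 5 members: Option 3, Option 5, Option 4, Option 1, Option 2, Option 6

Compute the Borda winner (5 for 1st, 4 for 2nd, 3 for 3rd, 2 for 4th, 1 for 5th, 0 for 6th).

Option 3

Option 1: 3×3 + 8×3 + 9×3 + 15×2 + 3×3 + 6×2 + 4×5 + 5×2 = 141
Option 2: 3×5 + 8×5 + 9×4 + 15×3 + 3×5 + 6×1 + 4×3 + 5×1 = 174
Option 3: 3×4 + 8×1 + 9×5 + 15×4 + 3×2 + 6×4 + 4×2 + 5×5 = 188
Option 4: 3×2 + 8×0 + 9×1 + 15×0 + 3×0 + 6×5 + 4×1 + 5×3 = 64
Option 5: 3×0 + 8×2 + 9×0 + 15×5 + 3×1 + 6×3 + 4×0 + 5×4 = 132
Option 6: 3×1 + 8×4 + 9×2 + 15×1 + 3×4 + 6×0 + 4×4 + 5×0 = 96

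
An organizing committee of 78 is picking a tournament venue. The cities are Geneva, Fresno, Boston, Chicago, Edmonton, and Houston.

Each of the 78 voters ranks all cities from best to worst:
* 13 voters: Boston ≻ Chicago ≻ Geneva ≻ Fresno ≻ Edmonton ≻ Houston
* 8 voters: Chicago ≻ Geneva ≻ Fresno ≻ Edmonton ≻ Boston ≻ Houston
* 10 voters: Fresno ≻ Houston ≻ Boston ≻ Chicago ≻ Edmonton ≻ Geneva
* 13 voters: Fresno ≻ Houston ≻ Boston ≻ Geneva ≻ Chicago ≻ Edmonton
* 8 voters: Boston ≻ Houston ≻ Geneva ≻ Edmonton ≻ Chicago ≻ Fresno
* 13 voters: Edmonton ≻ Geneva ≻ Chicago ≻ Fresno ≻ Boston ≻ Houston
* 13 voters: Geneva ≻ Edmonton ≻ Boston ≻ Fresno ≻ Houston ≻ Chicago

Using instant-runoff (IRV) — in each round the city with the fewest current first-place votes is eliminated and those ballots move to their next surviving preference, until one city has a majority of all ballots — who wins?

Round 1: Geneva 13, Fresno 23, Boston 21, Chicago 8, Edmonton 13, Houston 0. Houston eliminated.
Round 2: Geneva 13, Fresno 23, Boston 21, Chicago 8, Edmonton 13. Chicago eliminated.
Round 3: Geneva 21, Fresno 23, Boston 21, Edmonton 13. Edmonton eliminated.
Round 4: Geneva 34, Fresno 23, Boston 21. Boston eliminated.
Round 5: Geneva 55, Fresno 23. Geneva has a majority (≥40).

Geneva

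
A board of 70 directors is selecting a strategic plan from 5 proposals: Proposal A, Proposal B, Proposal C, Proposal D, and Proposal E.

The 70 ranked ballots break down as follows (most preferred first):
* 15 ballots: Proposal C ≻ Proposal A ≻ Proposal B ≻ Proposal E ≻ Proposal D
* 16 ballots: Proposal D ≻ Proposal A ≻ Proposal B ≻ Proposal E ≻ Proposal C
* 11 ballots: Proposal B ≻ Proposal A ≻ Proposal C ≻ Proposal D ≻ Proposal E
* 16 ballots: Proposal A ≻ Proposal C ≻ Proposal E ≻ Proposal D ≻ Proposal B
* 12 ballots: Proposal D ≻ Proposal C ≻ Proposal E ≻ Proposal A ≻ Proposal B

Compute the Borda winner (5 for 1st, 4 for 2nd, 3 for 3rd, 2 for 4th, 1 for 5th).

Proposal A

Proposal A: 15×4 + 16×4 + 11×4 + 16×5 + 12×2 = 272
Proposal B: 15×3 + 16×3 + 11×5 + 16×1 + 12×1 = 176
Proposal C: 15×5 + 16×1 + 11×3 + 16×4 + 12×4 = 236
Proposal D: 15×1 + 16×5 + 11×2 + 16×2 + 12×5 = 209
Proposal E: 15×2 + 16×2 + 11×1 + 16×3 + 12×3 = 157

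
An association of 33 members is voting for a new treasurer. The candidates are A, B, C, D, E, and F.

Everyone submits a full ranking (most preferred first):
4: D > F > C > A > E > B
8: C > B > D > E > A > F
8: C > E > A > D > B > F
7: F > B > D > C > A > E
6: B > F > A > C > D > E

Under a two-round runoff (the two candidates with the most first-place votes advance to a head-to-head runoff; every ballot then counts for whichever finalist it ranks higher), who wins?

Round 1 first-place votes: A 0, B 6, C 16, D 4, E 0, F 7. C and F advance.
Runoff: C is ranked above F on 16 ballots, F above C on 17.

F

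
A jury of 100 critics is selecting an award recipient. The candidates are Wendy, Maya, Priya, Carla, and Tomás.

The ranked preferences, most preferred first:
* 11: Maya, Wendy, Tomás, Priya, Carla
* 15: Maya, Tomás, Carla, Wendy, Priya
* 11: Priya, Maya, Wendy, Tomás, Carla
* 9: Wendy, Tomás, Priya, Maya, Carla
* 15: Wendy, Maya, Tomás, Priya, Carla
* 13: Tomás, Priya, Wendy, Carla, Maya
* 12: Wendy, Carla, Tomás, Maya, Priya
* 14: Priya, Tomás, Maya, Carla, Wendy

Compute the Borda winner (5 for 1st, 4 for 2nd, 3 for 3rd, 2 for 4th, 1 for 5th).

Wendy: 11×4 + 15×2 + 11×3 + 9×5 + 15×5 + 13×3 + 12×5 + 14×1 = 340
Maya: 11×5 + 15×5 + 11×4 + 9×2 + 15×4 + 13×1 + 12×2 + 14×3 = 331
Priya: 11×2 + 15×1 + 11×5 + 9×3 + 15×2 + 13×4 + 12×1 + 14×5 = 283
Carla: 11×1 + 15×3 + 11×1 + 9×1 + 15×1 + 13×2 + 12×4 + 14×2 = 193
Tomás: 11×3 + 15×4 + 11×2 + 9×4 + 15×3 + 13×5 + 12×3 + 14×4 = 353

Tomás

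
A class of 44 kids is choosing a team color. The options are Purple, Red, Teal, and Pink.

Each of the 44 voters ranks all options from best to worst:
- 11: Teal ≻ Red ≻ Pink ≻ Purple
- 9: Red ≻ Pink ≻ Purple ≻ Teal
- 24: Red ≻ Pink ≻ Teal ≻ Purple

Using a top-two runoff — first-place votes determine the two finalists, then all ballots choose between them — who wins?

Red

Round 1 first-place votes: Purple 0, Red 33, Teal 11, Pink 0. Red and Teal advance.
Runoff: Red is ranked above Teal on 33 ballots, Teal above Red on 11.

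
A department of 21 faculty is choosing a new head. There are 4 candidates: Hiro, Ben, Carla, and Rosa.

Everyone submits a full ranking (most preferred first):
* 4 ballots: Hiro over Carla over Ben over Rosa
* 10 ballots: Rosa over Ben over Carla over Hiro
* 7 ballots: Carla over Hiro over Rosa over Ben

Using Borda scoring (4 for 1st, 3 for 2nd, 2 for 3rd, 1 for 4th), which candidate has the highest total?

Carla

Hiro: 4×4 + 10×1 + 7×3 = 47
Ben: 4×2 + 10×3 + 7×1 = 45
Carla: 4×3 + 10×2 + 7×4 = 60
Rosa: 4×1 + 10×4 + 7×2 = 58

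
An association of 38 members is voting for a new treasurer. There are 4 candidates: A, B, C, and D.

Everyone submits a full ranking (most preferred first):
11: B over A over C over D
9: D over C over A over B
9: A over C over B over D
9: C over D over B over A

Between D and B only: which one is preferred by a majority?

D is ranked above B on 18 ballots; B above D on 20.

B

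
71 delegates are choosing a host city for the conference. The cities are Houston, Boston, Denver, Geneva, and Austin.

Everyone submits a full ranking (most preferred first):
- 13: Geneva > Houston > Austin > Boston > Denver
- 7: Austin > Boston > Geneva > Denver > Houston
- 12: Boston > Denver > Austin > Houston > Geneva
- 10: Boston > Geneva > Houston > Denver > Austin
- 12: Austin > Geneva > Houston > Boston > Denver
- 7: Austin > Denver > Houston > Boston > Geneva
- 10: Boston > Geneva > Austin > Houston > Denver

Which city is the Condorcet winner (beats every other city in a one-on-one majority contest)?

Austin vs Houston: 48–23
Austin vs Boston: 39–32
Austin vs Denver: 49–22
Austin vs Geneva: 38–33
Austin beats every other city.

Austin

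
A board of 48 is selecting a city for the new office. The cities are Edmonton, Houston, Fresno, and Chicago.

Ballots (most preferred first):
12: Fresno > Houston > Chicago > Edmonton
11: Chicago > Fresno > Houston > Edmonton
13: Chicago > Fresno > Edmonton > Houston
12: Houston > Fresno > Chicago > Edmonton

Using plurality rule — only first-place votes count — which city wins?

First-place votes: Edmonton 0, Houston 12, Fresno 12, Chicago 24.

Chicago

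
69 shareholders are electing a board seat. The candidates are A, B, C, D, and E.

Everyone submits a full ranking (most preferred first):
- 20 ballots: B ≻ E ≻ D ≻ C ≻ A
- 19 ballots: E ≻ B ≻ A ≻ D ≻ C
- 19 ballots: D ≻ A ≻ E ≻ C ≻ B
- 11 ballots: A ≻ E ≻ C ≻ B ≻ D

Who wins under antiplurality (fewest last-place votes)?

E

Last-place votes: A 20, B 19, C 19, D 11, E 0.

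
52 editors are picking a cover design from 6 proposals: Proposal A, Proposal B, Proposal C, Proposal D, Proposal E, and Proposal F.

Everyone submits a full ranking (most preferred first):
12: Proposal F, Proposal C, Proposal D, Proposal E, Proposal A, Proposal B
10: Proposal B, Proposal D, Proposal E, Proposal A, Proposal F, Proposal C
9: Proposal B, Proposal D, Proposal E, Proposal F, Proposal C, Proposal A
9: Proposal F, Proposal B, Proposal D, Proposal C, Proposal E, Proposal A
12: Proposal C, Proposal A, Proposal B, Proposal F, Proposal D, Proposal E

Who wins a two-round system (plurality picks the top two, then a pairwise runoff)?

Proposal B

Round 1 first-place votes: Proposal A 0, Proposal B 19, Proposal C 12, Proposal D 0, Proposal E 0, Proposal F 21. Proposal F and Proposal B advance.
Runoff: Proposal F is ranked above Proposal B on 21 ballots, Proposal B above Proposal F on 31.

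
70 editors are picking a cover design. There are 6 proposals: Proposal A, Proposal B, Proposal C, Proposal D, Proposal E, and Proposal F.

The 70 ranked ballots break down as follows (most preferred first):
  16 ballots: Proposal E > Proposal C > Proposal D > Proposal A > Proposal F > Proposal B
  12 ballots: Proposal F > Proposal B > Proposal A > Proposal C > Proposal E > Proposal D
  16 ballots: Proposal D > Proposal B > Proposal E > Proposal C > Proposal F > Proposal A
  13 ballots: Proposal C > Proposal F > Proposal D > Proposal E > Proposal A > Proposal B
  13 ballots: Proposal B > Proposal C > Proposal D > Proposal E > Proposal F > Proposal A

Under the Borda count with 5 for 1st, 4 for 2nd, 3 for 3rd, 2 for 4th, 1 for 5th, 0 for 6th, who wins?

Proposal A: 16×2 + 12×3 + 16×0 + 13×1 + 13×0 = 81
Proposal B: 16×0 + 12×4 + 16×4 + 13×0 + 13×5 = 177
Proposal C: 16×4 + 12×2 + 16×2 + 13×5 + 13×4 = 237
Proposal D: 16×3 + 12×0 + 16×5 + 13×3 + 13×3 = 206
Proposal E: 16×5 + 12×1 + 16×3 + 13×2 + 13×2 = 192
Proposal F: 16×1 + 12×5 + 16×1 + 13×4 + 13×1 = 157

Proposal C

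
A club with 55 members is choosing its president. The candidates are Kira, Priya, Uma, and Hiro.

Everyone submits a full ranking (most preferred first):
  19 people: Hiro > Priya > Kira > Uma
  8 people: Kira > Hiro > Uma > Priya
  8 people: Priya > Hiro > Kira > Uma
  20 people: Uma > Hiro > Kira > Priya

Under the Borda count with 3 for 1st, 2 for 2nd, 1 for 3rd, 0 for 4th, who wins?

Kira: 19×1 + 8×3 + 8×1 + 20×1 = 71
Priya: 19×2 + 8×0 + 8×3 + 20×0 = 62
Uma: 19×0 + 8×1 + 8×0 + 20×3 = 68
Hiro: 19×3 + 8×2 + 8×2 + 20×2 = 129

Hiro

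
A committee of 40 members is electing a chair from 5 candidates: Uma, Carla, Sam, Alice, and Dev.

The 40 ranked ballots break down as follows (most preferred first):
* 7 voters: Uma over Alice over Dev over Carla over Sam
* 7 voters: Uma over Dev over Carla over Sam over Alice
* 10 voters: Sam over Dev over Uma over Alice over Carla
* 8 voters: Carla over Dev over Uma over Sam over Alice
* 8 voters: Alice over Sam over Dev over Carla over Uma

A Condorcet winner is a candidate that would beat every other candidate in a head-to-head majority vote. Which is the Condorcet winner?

Dev vs Uma: 26–14
Dev vs Carla: 32–8
Dev vs Sam: 22–18
Dev vs Alice: 25–15
Dev beats every other candidate.

Dev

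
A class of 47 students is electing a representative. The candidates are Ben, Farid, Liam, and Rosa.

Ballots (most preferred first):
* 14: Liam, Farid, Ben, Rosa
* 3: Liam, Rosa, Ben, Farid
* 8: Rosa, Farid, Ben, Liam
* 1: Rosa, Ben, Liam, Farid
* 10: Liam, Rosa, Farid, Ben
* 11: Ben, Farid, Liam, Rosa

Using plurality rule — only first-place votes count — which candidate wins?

Liam

First-place votes: Ben 11, Farid 0, Liam 27, Rosa 9.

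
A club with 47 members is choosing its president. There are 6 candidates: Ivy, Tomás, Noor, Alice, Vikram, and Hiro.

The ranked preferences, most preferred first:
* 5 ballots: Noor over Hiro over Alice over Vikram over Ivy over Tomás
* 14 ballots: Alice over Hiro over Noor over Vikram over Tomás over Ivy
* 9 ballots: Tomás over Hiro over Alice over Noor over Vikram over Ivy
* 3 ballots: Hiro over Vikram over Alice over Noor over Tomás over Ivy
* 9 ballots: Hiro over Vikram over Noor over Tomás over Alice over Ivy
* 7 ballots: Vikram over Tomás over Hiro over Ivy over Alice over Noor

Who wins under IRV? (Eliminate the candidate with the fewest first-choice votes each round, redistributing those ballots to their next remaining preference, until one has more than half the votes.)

Round 1: Ivy 0, Tomás 9, Noor 5, Alice 14, Vikram 7, Hiro 12. Ivy eliminated.
Round 2: Tomás 9, Noor 5, Alice 14, Vikram 7, Hiro 12. Noor eliminated.
Round 3: Tomás 9, Alice 14, Vikram 7, Hiro 17. Vikram eliminated.
Round 4: Tomás 16, Alice 14, Hiro 17. Alice eliminated.
Round 5: Tomás 16, Hiro 31. Hiro has a majority (≥24).

Hiro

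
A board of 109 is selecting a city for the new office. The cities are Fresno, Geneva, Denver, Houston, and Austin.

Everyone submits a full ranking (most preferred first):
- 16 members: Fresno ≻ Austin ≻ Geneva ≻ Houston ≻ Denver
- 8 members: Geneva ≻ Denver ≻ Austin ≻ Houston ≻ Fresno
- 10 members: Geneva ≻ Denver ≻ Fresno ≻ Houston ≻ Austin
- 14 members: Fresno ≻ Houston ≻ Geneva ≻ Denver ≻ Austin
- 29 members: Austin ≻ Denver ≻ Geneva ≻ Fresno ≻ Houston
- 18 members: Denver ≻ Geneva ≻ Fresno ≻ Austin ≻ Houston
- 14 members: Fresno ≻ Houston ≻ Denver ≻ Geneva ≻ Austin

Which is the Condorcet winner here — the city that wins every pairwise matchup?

Denver vs Fresno: 65–44
Denver vs Geneva: 61–48
Denver vs Houston: 65–44
Denver vs Austin: 64–45
Denver beats every other city.

Denver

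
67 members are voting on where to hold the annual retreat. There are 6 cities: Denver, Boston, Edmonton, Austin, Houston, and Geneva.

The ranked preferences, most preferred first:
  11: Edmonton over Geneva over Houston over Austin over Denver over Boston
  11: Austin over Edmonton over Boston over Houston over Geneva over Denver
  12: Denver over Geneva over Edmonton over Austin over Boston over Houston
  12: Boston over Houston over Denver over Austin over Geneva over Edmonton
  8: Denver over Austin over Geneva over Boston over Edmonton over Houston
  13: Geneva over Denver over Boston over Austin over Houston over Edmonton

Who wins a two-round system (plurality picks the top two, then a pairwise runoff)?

Geneva

Round 1 first-place votes: Denver 20, Boston 12, Edmonton 11, Austin 11, Houston 0, Geneva 13. Denver and Geneva advance.
Runoff: Denver is ranked above Geneva on 32 ballots, Geneva above Denver on 35.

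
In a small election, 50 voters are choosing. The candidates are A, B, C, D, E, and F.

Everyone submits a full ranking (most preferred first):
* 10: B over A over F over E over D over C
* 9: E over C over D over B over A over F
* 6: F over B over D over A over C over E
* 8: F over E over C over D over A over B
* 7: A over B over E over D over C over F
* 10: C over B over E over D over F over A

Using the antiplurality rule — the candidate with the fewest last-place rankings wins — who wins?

D

Last-place votes: A 10, B 8, C 10, D 0, E 6, F 16.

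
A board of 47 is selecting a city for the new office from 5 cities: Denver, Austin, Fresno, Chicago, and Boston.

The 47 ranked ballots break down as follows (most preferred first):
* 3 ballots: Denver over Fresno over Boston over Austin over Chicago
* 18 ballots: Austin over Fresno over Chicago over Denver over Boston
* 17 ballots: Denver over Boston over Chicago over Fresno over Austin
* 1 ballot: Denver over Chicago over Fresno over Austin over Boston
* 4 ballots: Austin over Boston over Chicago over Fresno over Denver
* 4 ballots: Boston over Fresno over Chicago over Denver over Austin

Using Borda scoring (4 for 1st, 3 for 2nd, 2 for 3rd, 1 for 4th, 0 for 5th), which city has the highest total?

Denver: 3×4 + 18×1 + 17×4 + 1×4 + 4×0 + 4×1 = 106
Austin: 3×1 + 18×4 + 17×0 + 1×1 + 4×4 + 4×0 = 92
Fresno: 3×3 + 18×3 + 17×1 + 1×2 + 4×1 + 4×3 = 98
Chicago: 3×0 + 18×2 + 17×2 + 1×3 + 4×2 + 4×2 = 89
Boston: 3×2 + 18×0 + 17×3 + 1×0 + 4×3 + 4×4 = 85

Denver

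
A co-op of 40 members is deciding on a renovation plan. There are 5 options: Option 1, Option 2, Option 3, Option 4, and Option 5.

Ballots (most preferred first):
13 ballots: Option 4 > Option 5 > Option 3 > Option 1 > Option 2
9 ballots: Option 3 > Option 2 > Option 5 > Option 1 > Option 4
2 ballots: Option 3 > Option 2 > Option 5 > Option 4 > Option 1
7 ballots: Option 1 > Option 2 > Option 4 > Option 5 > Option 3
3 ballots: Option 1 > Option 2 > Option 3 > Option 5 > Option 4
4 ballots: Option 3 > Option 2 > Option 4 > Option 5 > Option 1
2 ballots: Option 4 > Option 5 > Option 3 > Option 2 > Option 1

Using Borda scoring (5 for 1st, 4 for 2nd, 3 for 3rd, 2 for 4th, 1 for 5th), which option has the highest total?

Option 3

Option 1: 13×2 + 9×2 + 2×1 + 7×5 + 3×5 + 4×1 + 2×1 = 102
Option 2: 13×1 + 9×4 + 2×4 + 7×4 + 3×4 + 4×4 + 2×2 = 117
Option 3: 13×3 + 9×5 + 2×5 + 7×1 + 3×3 + 4×5 + 2×3 = 136
Option 4: 13×5 + 9×1 + 2×2 + 7×3 + 3×1 + 4×3 + 2×5 = 124
Option 5: 13×4 + 9×3 + 2×3 + 7×2 + 3×2 + 4×2 + 2×4 = 121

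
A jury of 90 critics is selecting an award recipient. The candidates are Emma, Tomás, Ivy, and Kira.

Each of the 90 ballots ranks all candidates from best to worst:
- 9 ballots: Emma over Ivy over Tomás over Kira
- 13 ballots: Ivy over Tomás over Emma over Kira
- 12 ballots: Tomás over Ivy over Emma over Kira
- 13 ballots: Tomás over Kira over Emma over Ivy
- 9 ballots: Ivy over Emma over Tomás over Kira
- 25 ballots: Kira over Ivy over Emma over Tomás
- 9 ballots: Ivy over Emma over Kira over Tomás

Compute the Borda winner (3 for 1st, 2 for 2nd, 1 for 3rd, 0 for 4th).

Emma: 9×3 + 13×1 + 12×1 + 13×1 + 9×2 + 25×1 + 9×2 = 126
Tomás: 9×1 + 13×2 + 12×3 + 13×3 + 9×1 + 25×0 + 9×0 = 119
Ivy: 9×2 + 13×3 + 12×2 + 13×0 + 9×3 + 25×2 + 9×3 = 185
Kira: 9×0 + 13×0 + 12×0 + 13×2 + 9×0 + 25×3 + 9×1 = 110

Ivy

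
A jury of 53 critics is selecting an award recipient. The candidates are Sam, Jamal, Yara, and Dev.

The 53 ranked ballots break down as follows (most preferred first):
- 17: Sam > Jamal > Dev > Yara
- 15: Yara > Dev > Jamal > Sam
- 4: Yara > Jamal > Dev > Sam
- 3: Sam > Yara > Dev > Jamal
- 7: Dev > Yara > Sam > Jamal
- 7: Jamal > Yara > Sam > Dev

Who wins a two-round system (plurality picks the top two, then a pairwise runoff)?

Yara

Round 1 first-place votes: Sam 20, Jamal 7, Yara 19, Dev 7. Sam and Yara advance.
Runoff: Sam is ranked above Yara on 20 ballots, Yara above Sam on 33.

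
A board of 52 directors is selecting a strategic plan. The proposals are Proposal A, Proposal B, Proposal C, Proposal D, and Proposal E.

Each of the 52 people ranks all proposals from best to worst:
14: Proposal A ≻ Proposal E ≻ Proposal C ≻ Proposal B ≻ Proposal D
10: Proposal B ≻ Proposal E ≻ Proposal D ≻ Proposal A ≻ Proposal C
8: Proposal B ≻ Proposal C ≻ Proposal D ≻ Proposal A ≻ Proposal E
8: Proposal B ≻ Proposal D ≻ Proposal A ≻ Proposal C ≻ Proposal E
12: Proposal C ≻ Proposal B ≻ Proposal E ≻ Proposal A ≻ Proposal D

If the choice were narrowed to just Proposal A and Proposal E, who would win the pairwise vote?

Proposal A

Proposal A is ranked above Proposal E on 30 ballots; Proposal E above Proposal A on 22.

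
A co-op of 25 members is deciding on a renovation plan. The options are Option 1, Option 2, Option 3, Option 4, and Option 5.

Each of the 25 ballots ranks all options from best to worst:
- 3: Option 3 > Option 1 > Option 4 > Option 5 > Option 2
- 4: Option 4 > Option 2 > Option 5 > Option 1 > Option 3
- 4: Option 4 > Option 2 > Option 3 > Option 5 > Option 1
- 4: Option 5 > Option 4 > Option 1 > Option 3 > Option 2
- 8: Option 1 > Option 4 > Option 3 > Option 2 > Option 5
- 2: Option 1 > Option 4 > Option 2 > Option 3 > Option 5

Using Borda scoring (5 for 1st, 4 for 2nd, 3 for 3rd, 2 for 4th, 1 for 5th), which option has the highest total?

Option 4

Option 1: 3×4 + 4×2 + 4×1 + 4×3 + 8×5 + 2×5 = 86
Option 2: 3×1 + 4×4 + 4×4 + 4×1 + 8×2 + 2×3 = 61
Option 3: 3×5 + 4×1 + 4×3 + 4×2 + 8×3 + 2×2 = 67
Option 4: 3×3 + 4×5 + 4×5 + 4×4 + 8×4 + 2×4 = 105
Option 5: 3×2 + 4×3 + 4×2 + 4×5 + 8×1 + 2×1 = 56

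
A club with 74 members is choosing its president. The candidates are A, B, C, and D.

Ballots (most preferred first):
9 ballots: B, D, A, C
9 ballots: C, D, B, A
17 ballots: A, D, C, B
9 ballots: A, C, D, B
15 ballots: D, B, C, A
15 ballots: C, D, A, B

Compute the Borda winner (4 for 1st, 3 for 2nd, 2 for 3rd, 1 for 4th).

D

A: 9×2 + 9×1 + 17×4 + 9×4 + 15×1 + 15×2 = 176
B: 9×4 + 9×2 + 17×1 + 9×1 + 15×3 + 15×1 = 140
C: 9×1 + 9×4 + 17×2 + 9×3 + 15×2 + 15×4 = 196
D: 9×3 + 9×3 + 17×3 + 9×2 + 15×4 + 15×3 = 228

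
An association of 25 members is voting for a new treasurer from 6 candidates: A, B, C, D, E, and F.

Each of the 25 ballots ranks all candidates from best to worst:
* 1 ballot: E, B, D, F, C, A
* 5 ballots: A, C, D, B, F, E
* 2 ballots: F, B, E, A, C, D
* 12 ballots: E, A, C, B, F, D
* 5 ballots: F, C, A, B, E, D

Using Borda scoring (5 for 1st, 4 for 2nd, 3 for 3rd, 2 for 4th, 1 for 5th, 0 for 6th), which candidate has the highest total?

A: 1×0 + 5×5 + 2×2 + 12×4 + 5×3 = 92
B: 1×4 + 5×2 + 2×4 + 12×2 + 5×2 = 56
C: 1×1 + 5×4 + 2×1 + 12×3 + 5×4 = 79
D: 1×3 + 5×3 + 2×0 + 12×0 + 5×0 = 18
E: 1×5 + 5×0 + 2×3 + 12×5 + 5×1 = 76
F: 1×2 + 5×1 + 2×5 + 12×1 + 5×5 = 54

A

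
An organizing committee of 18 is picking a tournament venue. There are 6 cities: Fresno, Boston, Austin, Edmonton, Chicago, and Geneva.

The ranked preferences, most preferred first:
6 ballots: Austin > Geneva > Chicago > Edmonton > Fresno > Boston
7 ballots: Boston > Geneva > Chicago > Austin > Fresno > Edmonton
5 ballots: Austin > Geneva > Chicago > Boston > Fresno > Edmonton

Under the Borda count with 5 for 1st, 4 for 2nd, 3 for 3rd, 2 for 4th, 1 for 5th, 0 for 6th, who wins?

Geneva

Fresno: 6×1 + 7×1 + 5×1 = 18
Boston: 6×0 + 7×5 + 5×2 = 45
Austin: 6×5 + 7×2 + 5×5 = 69
Edmonton: 6×2 + 7×0 + 5×0 = 12
Chicago: 6×3 + 7×3 + 5×3 = 54
Geneva: 6×4 + 7×4 + 5×4 = 72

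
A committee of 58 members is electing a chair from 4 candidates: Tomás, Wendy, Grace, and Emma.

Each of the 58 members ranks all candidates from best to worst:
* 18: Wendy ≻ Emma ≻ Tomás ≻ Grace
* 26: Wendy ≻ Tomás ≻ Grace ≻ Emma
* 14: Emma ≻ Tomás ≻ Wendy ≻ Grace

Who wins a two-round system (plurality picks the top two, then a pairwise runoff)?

Wendy

Round 1 first-place votes: Tomás 0, Wendy 44, Grace 0, Emma 14. Wendy and Emma advance.
Runoff: Wendy is ranked above Emma on 44 ballots, Emma above Wendy on 14.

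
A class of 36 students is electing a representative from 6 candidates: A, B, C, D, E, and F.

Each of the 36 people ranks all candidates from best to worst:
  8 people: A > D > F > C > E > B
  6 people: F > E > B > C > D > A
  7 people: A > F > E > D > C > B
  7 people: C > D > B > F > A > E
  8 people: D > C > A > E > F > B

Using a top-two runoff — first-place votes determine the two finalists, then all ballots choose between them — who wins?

D

Round 1 first-place votes: A 15, B 0, C 7, D 8, E 0, F 6. A and D advance.
Runoff: A is ranked above D on 15 ballots, D above A on 21.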